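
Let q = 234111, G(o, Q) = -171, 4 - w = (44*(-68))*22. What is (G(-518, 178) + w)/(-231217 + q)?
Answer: 65657/2894 ≈ 22.687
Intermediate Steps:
w = 65828 (w = 4 - 44*(-68)*22 = 4 - (-2992)*22 = 4 - 1*(-65824) = 4 + 65824 = 65828)
(G(-518, 178) + w)/(-231217 + q) = (-171 + 65828)/(-231217 + 234111) = 65657/2894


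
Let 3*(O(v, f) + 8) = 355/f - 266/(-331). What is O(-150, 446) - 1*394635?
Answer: -174778466413/442878 ≈ -3.9464e+5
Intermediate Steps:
O(v, f) = -7678/993 + 355/(3*f) (O(v, f) = -8 + (355/f - 266/(-331))/3 = -8 + (355/f - 266*(-1/331))/3 = -8 + (355/f + 266/331)/3 = -8 + (266/331 + 355/f)/3 = -8 + (266/993 + 355/(3*f)) = -7678/993 + 355/(3*f))
O(-150, 446) - 1*394635 = (1/993)*(117505 - 7678*446)/446 - 1*394635 = (1/993)*(1/446)*(117505 - 3424388) - 394635 = (1/993)*(1/446)*(-3306883) - 394635 = -3306883/442878 - 394635 = -174778466413/442878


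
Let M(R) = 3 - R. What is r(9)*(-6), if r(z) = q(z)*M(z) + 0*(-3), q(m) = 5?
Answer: 180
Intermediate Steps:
r(z) = 15 - 5*z (r(z) = 5*(3 - z) + 0*(-3) = (15 - 5*z) + 0 = 15 - 5*z)
r(9)*(-6) = (15 - 5*9)*(-6) = (15 - 45)*(-6) = -30*(-6) = 180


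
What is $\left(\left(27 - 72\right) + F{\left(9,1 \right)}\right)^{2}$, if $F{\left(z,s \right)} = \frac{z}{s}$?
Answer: $1296$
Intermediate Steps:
$\left(\left(27 - 72\right) + F{\left(9,1 \right)}\right)^{2} = \left(\left(27 - 72\right) + \frac{9}{1}\right)^{2} = \left(\left(27 - 72\right) + 9 \cdot 1\right)^{2} = \left(-45 + 9\right)^{2} = \left(-36\right)^{2} = 1296$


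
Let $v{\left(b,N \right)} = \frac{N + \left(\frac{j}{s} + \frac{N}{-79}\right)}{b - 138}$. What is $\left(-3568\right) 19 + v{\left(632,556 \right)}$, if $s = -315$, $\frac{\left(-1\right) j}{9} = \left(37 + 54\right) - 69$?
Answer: $- \frac{46298125551}{682955} \approx -67791.0$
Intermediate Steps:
$j = -198$ ($j = - 9 \left(\left(37 + 54\right) - 69\right) = - 9 \left(91 - 69\right) = \left(-9\right) 22 = -198$)
$v{\left(b,N \right)} = \frac{\frac{22}{35} + \frac{78 N}{79}}{-138 + b}$ ($v{\left(b,N \right)} = \frac{N + \left(- \frac{198}{-315} + \frac{N}{-79}\right)}{b - 138} = \frac{N + \left(\left(-198\right) \left(- \frac{1}{315}\right) + N \left(- \frac{1}{79}\right)\right)}{-138 + b} = \frac{N - \left(- \frac{22}{35} + \frac{N}{79}\right)}{-138 + b} = \frac{\frac{22}{35} + \frac{78 N}{79}}{-138 + b}$)
$\left(-3568\right) 19 + v{\left(632,556 \right)} = \left(-3568\right) 19 + \frac{2 \left(869 + 1365 \cdot 556\right)}{2765 \left(-138 + 632\right)} = -67792 + \frac{2 \left(869 + 758940\right)}{2765 \cdot 494} = -67792 + \frac{2}{2765} \cdot \frac{1}{494} \cdot 759809 = -67792 + \frac{759809}{682955} = - \frac{46298125551}{682955}$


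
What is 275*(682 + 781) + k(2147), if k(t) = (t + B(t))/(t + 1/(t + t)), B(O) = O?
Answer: 3709140722611/9219219 ≈ 4.0233e+5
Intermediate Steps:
k(t) = 2*t/(t + 1/(2*t)) (k(t) = (t + t)/(t + 1/(t + t)) = (2*t)/(t + 1/(2*t)) = 2*t/(t + 1/(2*t)))
275*(682 + 781) + k(2147) = 275*(682 + 781) + 4*2147²/(1 + 2*2147²) = 275*1463 + 4*4609609/(1 + 2*4609609) = 402325 + 4*4609609/(1 + 9219218) = 402325 + 4*4609609/9219219 = 402325 + 4*4609609*(1/9219219) = 402325 + 18438436/9219219 = 3709140722611/9219219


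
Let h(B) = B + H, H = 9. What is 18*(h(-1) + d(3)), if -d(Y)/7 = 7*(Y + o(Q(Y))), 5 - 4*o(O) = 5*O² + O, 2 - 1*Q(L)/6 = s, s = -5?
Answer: 3900933/2 ≈ 1.9505e+6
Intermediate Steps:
Q(L) = 42 (Q(L) = 12 - 6*(-5) = 12 + 30 = 42)
o(O) = 5/4 - 5*O²/4 - O/4 (o(O) = 5/4 - (5*O² + O)/4 = 5/4 - (O + 5*O²)/4 = 5/4 + (-5*O²/4 - O/4) = 5/4 - 5*O²/4 - O/4)
d(Y) = 433993/4 - 49*Y (d(Y) = -49*(Y + (5/4 - 5/4*42² - ¼*42)) = -49*(Y + (5/4 - 5/4*1764 - 21/2)) = -49*(Y + (5/4 - 2205 - 21/2)) = -49*(Y - 8857/4) = -49*(-8857/4 + Y) = -7*(-61999/4 + 7*Y) = 433993/4 - 49*Y)
h(B) = 9 + B (h(B) = B + 9 = 9 + B)
18*(h(-1) + d(3)) = 18*((9 - 1) + (433993/4 - 49*3)) = 18*(8 + (433993/4 - 147)) = 18*(8 + 433405/4) = 18*(433437/4) = 3900933/2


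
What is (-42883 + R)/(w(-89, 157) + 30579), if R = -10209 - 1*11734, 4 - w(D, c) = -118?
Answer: -64826/30701 ≈ -2.1115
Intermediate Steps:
w(D, c) = 122 (w(D, c) = 4 - 1*(-118) = 4 + 118 = 122)
R = -21943 (R = -10209 - 11734 = -21943)
(-42883 + R)/(w(-89, 157) + 30579) = (-42883 - 21943)/(122 + 30579) = -64826/30701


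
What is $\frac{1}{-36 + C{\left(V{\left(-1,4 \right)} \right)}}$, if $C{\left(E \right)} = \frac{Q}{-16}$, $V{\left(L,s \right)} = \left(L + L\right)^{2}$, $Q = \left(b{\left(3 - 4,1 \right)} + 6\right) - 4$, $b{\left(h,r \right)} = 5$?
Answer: $- \frac{16}{583} \approx -0.027444$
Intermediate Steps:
$Q = 7$ ($Q = \left(5 + 6\right) - 4 = 11 - 4 = 7$)
$V{\left(L,s \right)} = 4 L^{2}$ ($V{\left(L,s \right)} = \left(2 L\right)^{2} = 4 L^{2}$)
$C{\left(E \right)} = - \frac{7}{16}$ ($C{\left(E \right)} = \frac{7}{-16} = 7 \left(- \frac{1}{16}\right) = - \frac{7}{16}$)
$\frac{1}{-36 + C{\left(V{\left(-1,4 \right)} \right)}} = \frac{1}{-36 - \frac{7}{16}} = \frac{1}{- \frac{583}{16}} = - \frac{16}{583}$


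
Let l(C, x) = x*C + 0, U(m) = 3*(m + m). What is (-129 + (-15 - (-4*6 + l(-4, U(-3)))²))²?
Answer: 5992704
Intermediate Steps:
U(m) = 6*m (U(m) = 3*(2*m) = 6*m)
l(C, x) = C*x (l(C, x) = C*x + 0 = C*x)
(-129 + (-15 - (-4*6 + l(-4, U(-3)))²))² = (-129 + (-15 - (-4*6 - 24*(-3))²))² = (-129 + (-15 - (-24 - 4*(-18))²))² = (-129 + (-15 - (-24 + 72)²))² = (-129 + (-15 - 1*48²))² = (-129 + (-15 - 1*2304))² = (-129 + (-15 - 2304))² = (-129 - 2319)² = (-2448)² = 5992704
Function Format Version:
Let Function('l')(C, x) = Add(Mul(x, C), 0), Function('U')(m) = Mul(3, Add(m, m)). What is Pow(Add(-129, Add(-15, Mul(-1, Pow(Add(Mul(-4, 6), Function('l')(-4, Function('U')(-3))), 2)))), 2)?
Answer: 5992704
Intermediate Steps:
Function('U')(m) = Mul(6, m) (Function('U')(m) = Mul(3, Mul(2, m)) = Mul(6, m))
Function('l')(C, x) = Mul(C, x) (Function('l')(C, x) = Add(Mul(C, x), 0) = Mul(C, x))
Pow(Add(-129, Add(-15, Mul(-1, Pow(Add(Mul(-4, 6), Function('l')(-4, Function('U')(-3))), 2)))), 2) = Pow(Add(-129, Add(-15, Mul(-1, Pow(Add(Mul(-4, 6), Mul(-4, Mul(6, -3))), 2)))), 2) = Pow(Add(-129, Add(-15, Mul(-1, Pow(Add(-24, Mul(-4, -18)), 2)))), 2) = Pow(Add(-129, Add(-15, Mul(-1, Pow(Add(-24, 72), 2)))), 2) = Pow(Add(-129, Add(-15, Mul(-1, Pow(48, 2)))), 2) = Pow(Add(-129, Add(-15, Mul(-1, 2304))), 2) = Pow(Add(-129, Add(-15, -2304)), 2) = Pow(Add(-129, -2319), 2) = Pow(-2448, 2) = 5992704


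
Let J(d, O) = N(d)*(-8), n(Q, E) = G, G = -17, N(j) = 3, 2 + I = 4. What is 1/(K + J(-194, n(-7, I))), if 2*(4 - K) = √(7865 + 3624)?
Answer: 80/9889 - 2*√11489/9889 ≈ -0.013588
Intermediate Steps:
I = 2 (I = -2 + 4 = 2)
n(Q, E) = -17
J(d, O) = -24 (J(d, O) = 3*(-8) = -24)
K = 4 - √11489/2 (K = 4 - √(7865 + 3624)/2 = 4 - √11489/2 ≈ -49.593)
1/(K + J(-194, n(-7, I))) = 1/((4 - √11489/2) - 24) = 1/(-20 - √11489/2)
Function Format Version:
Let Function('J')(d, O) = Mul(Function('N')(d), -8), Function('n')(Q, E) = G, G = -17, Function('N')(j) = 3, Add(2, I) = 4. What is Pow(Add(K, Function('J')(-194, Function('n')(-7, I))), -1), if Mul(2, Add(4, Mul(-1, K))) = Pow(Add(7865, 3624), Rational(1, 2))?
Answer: Add(Rational(80, 9889), Mul(Rational(-2, 9889), Pow(11489, Rational(1, 2)))) ≈ -0.013588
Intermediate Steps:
I = 2 (I = Add(-2, 4) = 2)
Function('n')(Q, E) = -17
Function('J')(d, O) = -24 (Function('J')(d, O) = Mul(3, -8) = -24)
K = Add(4, Mul(Rational(-1, 2), Pow(11489, Rational(1, 2)))) (K = Add(4, Mul(Rational(-1, 2), Pow(Add(7865, 3624), Rational(1, 2)))) = Add(4, Mul(Rational(-1, 2), Pow(11489, Rational(1, 2)))) ≈ -49.593)
Pow(Add(K, Function('J')(-194, Function('n')(-7, I))), -1) = Pow(Add(Add(4, Mul(Rational(-1, 2), Pow(11489, Rational(1, 2)))), -24), -1) = Pow(Add(-20, Mul(Rational(-1, 2), Pow(11489, Rational(1, 2)))), -1)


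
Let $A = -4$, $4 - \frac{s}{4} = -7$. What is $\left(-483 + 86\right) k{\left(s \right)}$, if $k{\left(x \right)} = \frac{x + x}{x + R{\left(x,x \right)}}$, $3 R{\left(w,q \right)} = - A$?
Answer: $- \frac{13101}{17} \approx -770.65$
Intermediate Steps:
$s = 44$ ($s = 16 - -28 = 16 + 28 = 44$)
$R{\left(w,q \right)} = \frac{4}{3}$ ($R{\left(w,q \right)} = \frac{\left(-1\right) \left(-4\right)}{3} = \frac{1}{3} \cdot 4 = \frac{4}{3}$)
$k{\left(x \right)} = \frac{2 x}{\frac{4}{3} + x}$ ($k{\left(x \right)} = \frac{x + x}{x + \frac{4}{3}} = \frac{2 x}{\frac{4}{3} + x}$)
$\left(-483 + 86\right) k{\left(s \right)} = \left(-483 + 86\right) 6 \cdot 44 \frac{1}{4 + 3 \cdot 44} = - 397 \cdot 6 \cdot 44 \frac{1}{4 + 132} = - 397 \cdot 6 \cdot 44 \cdot \frac{1}{136} = \left(-397\right) \frac{33}{17} = - \frac{13101}{17}$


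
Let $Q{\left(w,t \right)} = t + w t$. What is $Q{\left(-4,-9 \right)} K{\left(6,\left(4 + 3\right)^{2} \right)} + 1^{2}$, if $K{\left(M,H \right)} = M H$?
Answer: $7939$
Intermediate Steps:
$Q{\left(w,t \right)} = t + t w$
$K{\left(M,H \right)} = H M$
$Q{\left(-4,-9 \right)} K{\left(6,\left(4 + 3\right)^{2} \right)} + 1^{2} = - 9 \left(1 - 4\right) \left(4 + 3\right)^{2} \cdot 6 + 1^{2} = \left(-9\right) \left(-3\right) 7^{2} \cdot 6 + 1 = 27 \cdot 49 \cdot 6 + 1 = 27 \cdot 294 + 1 = 7938 + 1 = 7939$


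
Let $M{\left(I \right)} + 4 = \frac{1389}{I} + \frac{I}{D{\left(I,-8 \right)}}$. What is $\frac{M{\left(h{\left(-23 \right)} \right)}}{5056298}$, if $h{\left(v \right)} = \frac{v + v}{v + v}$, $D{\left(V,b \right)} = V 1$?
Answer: $\frac{693}{2528149} \approx 0.00027411$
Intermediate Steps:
$D{\left(V,b \right)} = V$
$h{\left(v \right)} = 1$ ($h{\left(v \right)} = \frac{2 v}{2 v} = 2 v \frac{1}{2 v} = 1$)
$M{\left(I \right)} = -3 + \frac{1389}{I}$ ($M{\left(I \right)} = -4 + \left(\frac{1389}{I} + \frac{I}{I}\right) = -4 + \left(\frac{1389}{I} + 1\right) = -4 + \left(1 + \frac{1389}{I}\right) = -3 + \frac{1389}{I}$)
$\frac{M{\left(h{\left(-23 \right)} \right)}}{5056298} = \frac{-3 + \frac{1389}{1}}{5056298} = \left(-3 + 1389 \cdot 1\right) \frac{1}{5056298} = \left(-3 + 1389\right) \frac{1}{5056298} = 1386 \cdot \frac{1}{5056298} = \frac{693}{2528149}$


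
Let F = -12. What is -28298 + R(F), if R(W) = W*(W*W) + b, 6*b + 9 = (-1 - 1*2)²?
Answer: -30026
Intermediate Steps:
b = 0 (b = -3/2 + (-1 - 1*2)²/6 = -3/2 + (-1 - 2)²/6 = -3/2 + (⅙)*(-3)² = -3/2 + (⅙)*9 = -3/2 + 3/2 = 0)
R(W) = W³ (R(W) = W*(W*W) + 0 = W*W² + 0 = W³ + 0 = W³)
-28298 + R(F) = -28298 + (-12)³ = -28298 - 1728 = -30026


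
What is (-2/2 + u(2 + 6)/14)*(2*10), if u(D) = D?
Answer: -60/7 ≈ -8.5714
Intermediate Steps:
(-2/2 + u(2 + 6)/14)*(2*10) = (-2/2 + (2 + 6)/14)*(2*10) = (-2*1/2 + 8*(1/14))*20 = (-1 + 4/7)*20 = -3/7*20 = -60/7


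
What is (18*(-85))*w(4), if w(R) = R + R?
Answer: -12240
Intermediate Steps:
w(R) = 2*R
(18*(-85))*w(4) = (18*(-85))*(2*4) = -1530*8 = -12240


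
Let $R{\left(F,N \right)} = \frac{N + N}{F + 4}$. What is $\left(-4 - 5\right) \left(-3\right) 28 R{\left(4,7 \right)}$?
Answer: $1323$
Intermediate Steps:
$R{\left(F,N \right)} = \frac{2 N}{4 + F}$
$\left(-4 - 5\right) \left(-3\right) 28 R{\left(4,7 \right)} = \left(-4 - 5\right) \left(-3\right) 28 \cdot 2 \cdot 7 \frac{1}{4 + 4} = \left(-9\right) \left(-3\right) 28 \cdot 2 \cdot 7 \cdot \frac{1}{8} = 27 \cdot 28 \cdot 2 \cdot 7 \cdot \frac{1}{8} = 756 \cdot \frac{7}{4} = 1323$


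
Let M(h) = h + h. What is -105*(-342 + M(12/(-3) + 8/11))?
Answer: 402570/11 ≈ 36597.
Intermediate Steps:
M(h) = 2*h
-105*(-342 + M(12/(-3) + 8/11)) = -105*(-342 + 2*(12/(-3) + 8/11)) = -105*(-342 + 2*(12*(-1/3) + 8*(1/11))) = -105*(-342 + 2*(-4 + 8/11)) = -105*(-342 + 2*(-36/11)) = -105*(-342 - 72/11) = -105*(-3834/11) = 402570/11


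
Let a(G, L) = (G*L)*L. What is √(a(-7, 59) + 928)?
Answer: I*√23439 ≈ 153.1*I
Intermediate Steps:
a(G, L) = G*L²
√(a(-7, 59) + 928) = √(-7*59² + 928) = √(-7*3481 + 928) = √(-24367 + 928) = √(-23439) = I*√23439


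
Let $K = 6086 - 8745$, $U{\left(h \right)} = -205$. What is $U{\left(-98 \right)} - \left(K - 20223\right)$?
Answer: $22677$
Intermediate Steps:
$K = -2659$
$U{\left(-98 \right)} - \left(K - 20223\right) = -205 - \left(-2659 - 20223\right) = -205 - -22882 = -205 + 22882 = 22677$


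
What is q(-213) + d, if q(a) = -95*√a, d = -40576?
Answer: -40576 - 95*I*√213 ≈ -40576.0 - 1386.5*I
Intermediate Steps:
q(-213) + d = -95*I*√213 - 40576 = -40576 - 95*I*√213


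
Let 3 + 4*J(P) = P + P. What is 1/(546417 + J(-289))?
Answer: 4/2185087 ≈ 1.8306e-6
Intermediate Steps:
J(P) = -¾ + P/2 (J(P) = -¾ + (P + P)/4 = -¾ + (2*P)/4 = -¾ + P/2)
1/(546417 + J(-289)) = 1/(546417 + (-¾ + (½)*(-289))) = 1/(546417 + (-¾ - 289/2)) = 1/(546417 - 581/4) = 1/(2185087/4) = 4/2185087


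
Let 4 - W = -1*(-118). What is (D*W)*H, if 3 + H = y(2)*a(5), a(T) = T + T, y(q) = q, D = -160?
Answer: 310080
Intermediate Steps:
a(T) = 2*T
W = -114 (W = 4 - (-1)*(-118) = 4 - 1*118 = 4 - 118 = -114)
H = 17 (H = -3 + 2*(2*5) = -3 + 2*10 = -3 + 20 = 17)
(D*W)*H = -160*(-114)*17 = 18240*17 = 310080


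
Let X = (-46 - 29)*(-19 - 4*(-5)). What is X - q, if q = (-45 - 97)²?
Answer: -20239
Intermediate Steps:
q = 20164 (q = (-142)² = 20164)
X = -75 (X = -75*(-19 + 20) = -75*1 = -75)
X - q = -75 - 1*20164 = -75 - 20164 = -20239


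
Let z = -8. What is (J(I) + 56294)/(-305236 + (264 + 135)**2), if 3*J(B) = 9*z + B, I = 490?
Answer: -33860/87621 ≈ -0.38644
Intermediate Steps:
J(B) = -24 + B/3 (J(B) = (9*(-8) + B)/3 = (-72 + B)/3 = -24 + B/3)
(J(I) + 56294)/(-305236 + (264 + 135)**2) = ((-24 + (1/3)*490) + 56294)/(-305236 + (264 + 135)**2) = ((-24 + 490/3) + 56294)/(-305236 + 399**2) = (418/3 + 56294)/(-305236 + 159201) = (169300/3)/(-146035) = (169300/3)*(-1/146035) = -33860/87621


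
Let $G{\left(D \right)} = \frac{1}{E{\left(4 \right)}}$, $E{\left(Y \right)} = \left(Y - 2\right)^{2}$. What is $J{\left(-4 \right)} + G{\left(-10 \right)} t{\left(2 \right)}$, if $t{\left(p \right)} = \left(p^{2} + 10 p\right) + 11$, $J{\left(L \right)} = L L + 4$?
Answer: $\frac{115}{4} \approx 28.75$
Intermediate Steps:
$J{\left(L \right)} = 4 + L^{2}$ ($J{\left(L \right)} = L^{2} + 4 = 4 + L^{2}$)
$E{\left(Y \right)} = \left(-2 + Y\right)^{2}$
$G{\left(D \right)} = \frac{1}{4}$ ($G{\left(D \right)} = \frac{1}{\left(-2 + 4\right)^{2}} = \frac{1}{2^{2}} = \frac{1}{4}$)
$t{\left(p \right)} = 11 + p^{2} + 10 p$
$J{\left(-4 \right)} + G{\left(-10 \right)} t{\left(2 \right)} = \left(4 + \left(-4\right)^{2}\right) + \frac{11 + 2^{2} + 10 \cdot 2}{4} = \left(4 + 16\right) + \frac{11 + 4 + 20}{4} = 20 + \frac{1}{4} \cdot 35 = 20 + \frac{35}{4} = \frac{115}{4}$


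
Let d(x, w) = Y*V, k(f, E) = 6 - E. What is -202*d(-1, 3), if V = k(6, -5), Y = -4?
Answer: 8888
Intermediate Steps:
V = 11 (V = 6 - 1*(-5) = 6 + 5 = 11)
d(x, w) = -44 (d(x, w) = -4*11 = -44)
-202*d(-1, 3) = -202*(-44) = 8888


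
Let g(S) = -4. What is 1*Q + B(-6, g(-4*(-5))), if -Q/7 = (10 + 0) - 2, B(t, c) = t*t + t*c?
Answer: 4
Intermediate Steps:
B(t, c) = t² + c*t
Q = -56 (Q = -7*((10 + 0) - 2) = -7*(10 - 2) = -7*8 = -56)
1*Q + B(-6, g(-4*(-5))) = 1*(-56) - 6*(-4 - 6) = -56 - 6*(-10) = -56 + 60 = 4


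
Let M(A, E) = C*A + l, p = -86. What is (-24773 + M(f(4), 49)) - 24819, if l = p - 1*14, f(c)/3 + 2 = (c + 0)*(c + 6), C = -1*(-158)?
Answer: -31680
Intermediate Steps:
C = 158
f(c) = -6 + 3*c*(6 + c) (f(c) = -6 + 3*((c + 0)*(c + 6)) = -6 + 3*(c*(6 + c)) = -6 + 3*c*(6 + c))
l = -100 (l = -86 - 1*14 = -86 - 14 = -100)
M(A, E) = -100 + 158*A (M(A, E) = 158*A - 100 = -100 + 158*A)
(-24773 + M(f(4), 49)) - 24819 = (-24773 + (-100 + 158*(-6 + 3*4**2 + 18*4))) - 24819 = (-24773 + (-100 + 158*(-6 + 3*16 + 72))) - 24819 = (-24773 + (-100 + 158*(-6 + 48 + 72))) - 24819 = (-24773 + (-100 + 158*114)) - 24819 = (-24773 + (-100 + 18012)) - 24819 = (-24773 + 17912) - 24819 = -6861 - 24819 = -31680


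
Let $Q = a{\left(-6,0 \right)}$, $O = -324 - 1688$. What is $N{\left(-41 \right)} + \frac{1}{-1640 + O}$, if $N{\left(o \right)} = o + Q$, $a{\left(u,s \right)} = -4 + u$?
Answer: $- \frac{186253}{3652} \approx -51.0$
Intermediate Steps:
$O = -2012$ ($O = -324 - 1688 = -2012$)
$Q = -10$ ($Q = -4 - 6 = -10$)
$N{\left(o \right)} = -10 + o$ ($N{\left(o \right)} = o - 10 = -10 + o$)
$N{\left(-41 \right)} + \frac{1}{-1640 + O} = \left(-10 - 41\right) + \frac{1}{-1640 - 2012} = -51 + \frac{1}{-3652} = -51 - \frac{1}{3652} = - \frac{186253}{3652}$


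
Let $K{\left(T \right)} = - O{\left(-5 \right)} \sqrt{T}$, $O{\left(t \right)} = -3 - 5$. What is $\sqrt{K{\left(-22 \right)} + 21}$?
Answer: $\sqrt{21 + 8 i \sqrt{22}} \approx 5.6569 + 3.3166 i$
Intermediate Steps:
$O{\left(t \right)} = -8$ ($O{\left(t \right)} = -3 - 5 = -8$)
$K{\left(T \right)} = 8 \sqrt{T}$ ($K{\left(T \right)} = - \left(-8\right) \sqrt{T} = 8 \sqrt{T}$)
$\sqrt{K{\left(-22 \right)} + 21} = \sqrt{8 \sqrt{-22} + 21} = \sqrt{8 i \sqrt{22} + 21} = \sqrt{21 + 8 i \sqrt{22}}$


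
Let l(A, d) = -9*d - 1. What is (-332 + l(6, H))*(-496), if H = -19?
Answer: 80352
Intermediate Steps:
l(A, d) = -1 - 9*d
(-332 + l(6, H))*(-496) = (-332 + (-1 - 9*(-19)))*(-496) = (-332 + (-1 + 171))*(-496) = (-332 + 170)*(-496) = -162*(-496) = 80352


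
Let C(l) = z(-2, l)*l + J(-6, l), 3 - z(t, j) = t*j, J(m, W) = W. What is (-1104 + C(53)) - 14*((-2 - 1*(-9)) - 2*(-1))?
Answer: 4600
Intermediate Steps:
z(t, j) = 3 - j*t (z(t, j) = 3 - t*j = 3 - j*t)
C(l) = l + l*(3 + 2*l) (C(l) = (3 - 1*l*(-2))*l + l = (3 + 2*l)*l + l = l*(3 + 2*l) + l = l + l*(3 + 2*l))
(-1104 + C(53)) - 14*((-2 - 1*(-9)) - 2*(-1)) = (-1104 + 2*53*(2 + 53)) - 14*((-2 - 1*(-9)) - 2*(-1)) = (-1104 + 2*53*55) - 14*((-2 + 9) + 2) = (-1104 + 5830) - 14*(7 + 2) = 4726 - 14*9 = 4726 - 126 = 4600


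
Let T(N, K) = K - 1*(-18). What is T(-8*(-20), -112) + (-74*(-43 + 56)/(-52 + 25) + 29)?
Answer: -793/27 ≈ -29.370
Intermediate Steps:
T(N, K) = 18 + K (T(N, K) = K + 18 = 18 + K)
T(-8*(-20), -112) + (-74*(-43 + 56)/(-52 + 25) + 29) = (18 - 112) + (-74*(-43 + 56)/(-52 + 25) + 29) = -94 + (-962/(-27) + 29) = -94 + (-962*(-1)/27 + 29) = -94 + (-74*(-13/27) + 29) = -94 + (962/27 + 29) = -94 + 1745/27 = -793/27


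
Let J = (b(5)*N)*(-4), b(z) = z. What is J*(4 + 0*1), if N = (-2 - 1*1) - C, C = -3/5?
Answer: 192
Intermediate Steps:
C = -⅗ (C = -3*⅕ = -⅗ ≈ -0.60000)
N = -12/5 (N = (-2 - 1*1) - 1*(-⅗) = (-2 - 1) + ⅗ = -3 + ⅗ = -12/5 ≈ -2.4000)
J = 48 (J = (5*(-12/5))*(-4) = -12*(-4) = 48)
J*(4 + 0*1) = 48*(4 + 0*1) = 48*(4 + 0) = 48*4 = 192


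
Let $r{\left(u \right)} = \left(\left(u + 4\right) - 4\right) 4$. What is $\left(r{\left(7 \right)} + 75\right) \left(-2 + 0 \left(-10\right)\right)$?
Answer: $-206$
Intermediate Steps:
$r{\left(u \right)} = 4 u$ ($r{\left(u \right)} = \left(\left(4 + u\right) - 4\right) 4 = u 4 = 4 u$)
$\left(r{\left(7 \right)} + 75\right) \left(-2 + 0 \left(-10\right)\right) = \left(4 \cdot 7 + 75\right) \left(-2 + 0 \left(-10\right)\right) = \left(28 + 75\right) \left(-2 + 0\right) = 103 \left(-2\right) = -206$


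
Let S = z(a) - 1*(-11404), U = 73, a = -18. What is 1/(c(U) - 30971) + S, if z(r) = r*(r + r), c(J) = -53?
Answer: 373901247/31024 ≈ 12052.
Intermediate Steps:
z(r) = 2*r² (z(r) = r*(2*r) = 2*r²)
S = 12052 (S = 2*(-18)² - 1*(-11404) = 2*324 + 11404 = 648 + 11404 = 12052)
1/(c(U) - 30971) + S = 1/(-53 - 30971) + 12052 = 1/(-31024) + 12052 = -1/31024 + 12052 = 373901247/31024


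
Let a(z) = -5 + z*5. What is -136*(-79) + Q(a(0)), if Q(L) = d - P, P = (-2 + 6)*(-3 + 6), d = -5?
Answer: 10727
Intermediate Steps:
a(z) = -5 + 5*z
P = 12 (P = 4*3 = 12)
Q(L) = -17 (Q(L) = -5 - 1*12 = -5 - 12 = -17)
-136*(-79) + Q(a(0)) = -136*(-79) - 17 = 10744 - 17 = 10727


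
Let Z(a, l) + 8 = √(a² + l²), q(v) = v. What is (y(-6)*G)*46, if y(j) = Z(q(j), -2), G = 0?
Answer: 0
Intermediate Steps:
Z(a, l) = -8 + √(a² + l²)
y(j) = -8 + √(4 + j²) (y(j) = -8 + √(j² + (-2)²) = -8 + √(j² + 4) = -8 + √(4 + j²))
(y(-6)*G)*46 = ((-8 + √(4 + (-6)²))*0)*46 = ((-8 + √(4 + 36))*0)*46 = ((-8 + √40)*0)*46 = ((-8 + 2*√10)*0)*46 = 0*46 = 0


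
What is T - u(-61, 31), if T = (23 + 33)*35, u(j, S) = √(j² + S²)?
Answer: 1960 - √4682 ≈ 1891.6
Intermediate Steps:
u(j, S) = √(S² + j²)
T = 1960 (T = 56*35 = 1960)
T - u(-61, 31) = 1960 - √(31² + (-61)²) = 1960 - √(961 + 3721) = 1960 - √4682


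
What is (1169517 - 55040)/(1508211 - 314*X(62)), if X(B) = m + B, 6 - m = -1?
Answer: 1114477/1486545 ≈ 0.74971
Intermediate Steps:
m = 7 (m = 6 - 1*(-1) = 6 + 1 = 7)
X(B) = 7 + B
(1169517 - 55040)/(1508211 - 314*X(62)) = (1169517 - 55040)/(1508211 - 314*(7 + 62)) = 1114477/(1508211 - 314*69) = 1114477/(1508211 - 21666) = 1114477/1486545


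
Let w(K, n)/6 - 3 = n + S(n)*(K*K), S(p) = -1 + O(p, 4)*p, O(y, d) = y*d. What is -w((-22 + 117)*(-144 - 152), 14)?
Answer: -3714870211302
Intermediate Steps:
O(y, d) = d*y
S(p) = -1 + 4*p**2 (S(p) = -1 + (4*p)*p = -1 + 4*p**2)
w(K, n) = 18 + 6*n + 6*K**2*(-1 + 4*n**2) (w(K, n) = 18 + 6*(n + (-1 + 4*n**2)*(K*K)) = 18 + 6*(n + (-1 + 4*n**2)*K**2) = 18 + 6*(n + K**2*(-1 + 4*n**2)) = 18 + (6*n + 6*K**2*(-1 + 4*n**2)) = 18 + 6*n + 6*K**2*(-1 + 4*n**2))
-w((-22 + 117)*(-144 - 152), 14) = -(18 + 6*14 + 6*((-22 + 117)*(-144 - 152))**2*(-1 + 4*14**2)) = -(18 + 84 + 6*(95*(-296))**2*(-1 + 4*196)) = -(18 + 84 + 6*(-28120)**2*(-1 + 784)) = -(18 + 84 + 6*790734400*783) = -(18 + 84 + 3714870211200) = -1*3714870211302 = -3714870211302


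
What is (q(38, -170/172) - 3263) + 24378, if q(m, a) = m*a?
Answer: 906330/43 ≈ 21077.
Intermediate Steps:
q(m, a) = a*m
(q(38, -170/172) - 3263) + 24378 = (-170/172*38 - 3263) + 24378 = (-170*1/172*38 - 3263) + 24378 = (-85/86*38 - 3263) + 24378 = (-1615/43 - 3263) + 24378 = -141924/43 + 24378 = 906330/43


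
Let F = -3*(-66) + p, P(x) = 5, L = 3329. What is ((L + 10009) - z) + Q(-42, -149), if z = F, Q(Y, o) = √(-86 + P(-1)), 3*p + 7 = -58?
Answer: 39485/3 + 9*I ≈ 13162.0 + 9.0*I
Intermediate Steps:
p = -65/3 (p = -7/3 + (⅓)*(-58) = -7/3 - 58/3 = -65/3 ≈ -21.667)
F = 529/3 (F = -3*(-66) - 65/3 = 198 - 65/3 = 529/3 ≈ 176.33)
Q(Y, o) = 9*I (Q(Y, o) = √(-86 + 5) = √(-81) = 9*I)
z = 529/3 ≈ 176.33
((L + 10009) - z) + Q(-42, -149) = ((3329 + 10009) - 1*529/3) + 9*I = (13338 - 529/3) + 9*I = 39485/3 + 9*I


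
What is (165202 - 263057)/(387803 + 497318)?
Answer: -97855/885121 ≈ -0.11056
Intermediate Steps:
(165202 - 263057)/(387803 + 497318) = -97855/885121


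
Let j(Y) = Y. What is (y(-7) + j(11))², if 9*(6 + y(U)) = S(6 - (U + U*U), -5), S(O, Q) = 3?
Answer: 256/9 ≈ 28.444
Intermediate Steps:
y(U) = -17/3 (y(U) = -6 + (⅑)*3 = -6 + ⅓ = -17/3)
(y(-7) + j(11))² = (-17/3 + 11)² = (16/3)² = 256/9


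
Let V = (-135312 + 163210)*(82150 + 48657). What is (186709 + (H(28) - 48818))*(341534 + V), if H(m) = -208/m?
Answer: 3522534562415700/7 ≈ 5.0322e+14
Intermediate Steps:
V = 3649253686 (V = 27898*130807 = 3649253686)
(186709 + (H(28) - 48818))*(341534 + V) = (186709 + (-208/28 - 48818))*(341534 + 3649253686) = (186709 + (-208*1/28 - 48818))*3649595220 = (186709 + (-52/7 - 48818))*3649595220 = (186709 - 341778/7)*3649595220 = (965185/7)*3649595220 = 3522534562415700/7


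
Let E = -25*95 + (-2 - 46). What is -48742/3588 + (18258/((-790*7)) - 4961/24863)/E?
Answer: -176482398017969/12992618377830 ≈ -13.583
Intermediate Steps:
E = -2423 (E = -2375 - 48 = -2423)
-48742/3588 + (18258/((-790*7)) - 4961/24863)/E = -48742/3588 + (18258/((-790*7)) - 4961/24863)/(-2423) = -48742*1/3588 + (18258/(-5530) - 4961*1/24863)*(-1/2423) = -24371/1794 + (18258*(-1/5530) - 4961/24863)*(-1/2423) = -24371/1794 + (-9129/2765 - 4961/24863)*(-1/2423) = -24371/1794 - 240691492/68746195*(-1/2423) = -24371/1794 + 240691492/166572030485 = -176482398017969/12992618377830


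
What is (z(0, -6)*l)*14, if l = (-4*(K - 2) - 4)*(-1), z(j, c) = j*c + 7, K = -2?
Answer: -1176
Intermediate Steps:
z(j, c) = 7 + c*j (z(j, c) = c*j + 7 = 7 + c*j)
l = -12 (l = (-4*(-2 - 2) - 4)*(-1) = (-4*(-4) - 4)*(-1) = (16 - 4)*(-1) = 12*(-1) = -12)
(z(0, -6)*l)*14 = ((7 - 6*0)*(-12))*14 = ((7 + 0)*(-12))*14 = (7*(-12))*14 = -84*14 = -1176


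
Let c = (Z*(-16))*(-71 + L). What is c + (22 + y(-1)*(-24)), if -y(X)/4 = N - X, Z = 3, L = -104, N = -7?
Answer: 7846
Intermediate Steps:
y(X) = 28 + 4*X (y(X) = -4*(-7 - X) = 28 + 4*X)
c = 8400 (c = (3*(-16))*(-71 - 104) = -48*(-175) = 8400)
c + (22 + y(-1)*(-24)) = 8400 + (22 + (28 + 4*(-1))*(-24)) = 8400 + (22 + (28 - 4)*(-24)) = 8400 + (22 + 24*(-24)) = 8400 + (22 - 576) = 8400 - 554 = 7846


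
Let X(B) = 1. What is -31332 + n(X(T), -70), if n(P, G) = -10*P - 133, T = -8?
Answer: -31475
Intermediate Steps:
n(P, G) = -133 - 10*P
-31332 + n(X(T), -70) = -31332 + (-133 - 10*1) = -31332 + (-133 - 10) = -31332 - 143 = -31475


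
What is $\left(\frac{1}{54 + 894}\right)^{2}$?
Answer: $\frac{1}{898704} \approx 1.1127 \cdot 10^{-6}$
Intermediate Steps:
$\left(\frac{1}{54 + 894}\right)^{2} = \left(\frac{1}{948}\right)^{2} = \frac{1}{898704}$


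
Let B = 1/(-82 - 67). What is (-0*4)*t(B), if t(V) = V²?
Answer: 0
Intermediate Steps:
B = -1/149 (B = 1/(-149) = -1/149 ≈ -0.0067114)
(-0*4)*t(B) = (-0*4)*(-1/149)² = -1*0*(1/22201) = 0*(1/22201) = 0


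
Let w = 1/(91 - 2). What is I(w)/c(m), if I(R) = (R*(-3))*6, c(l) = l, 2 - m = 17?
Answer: 6/445 ≈ 0.013483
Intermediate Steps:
m = -15 (m = 2 - 1*17 = 2 - 17 = -15)
w = 1/89 ≈ 0.011236
I(R) = -18*R (I(R) = -3*R*6 = -18*R)
I(w)/c(m) = -18*1/89/(-15) = -18/89*(-1/15) = 6/445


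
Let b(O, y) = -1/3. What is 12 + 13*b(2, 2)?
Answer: 23/3 ≈ 7.6667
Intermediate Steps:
b(O, y) = -1/3 (b(O, y) = -1*1/3 = -1/3)
12 + 13*b(2, 2) = 12 + 13*(-1/3) = 12 - 13/3 = 23/3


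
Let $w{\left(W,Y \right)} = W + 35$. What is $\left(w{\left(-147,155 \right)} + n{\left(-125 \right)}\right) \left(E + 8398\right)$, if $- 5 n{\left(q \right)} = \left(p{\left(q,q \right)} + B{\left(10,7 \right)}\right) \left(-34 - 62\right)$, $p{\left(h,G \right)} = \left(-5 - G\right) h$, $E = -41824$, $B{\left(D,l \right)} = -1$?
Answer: $\frac{48155367456}{5} \approx 9.6311 \cdot 10^{9}$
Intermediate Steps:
$w{\left(W,Y \right)} = 35 + W$
$p{\left(h,G \right)} = h \left(-5 - G\right)$
$n{\left(q \right)} = - \frac{96}{5} - \frac{96 q \left(5 + q\right)}{5}$ ($n{\left(q \right)} = - \frac{\left(- q \left(5 + q\right) - 1\right) \left(-34 - 62\right)}{5} = - \frac{\left(-1 - q \left(5 + q\right)\right) \left(-96\right)}{5} = - \frac{96 + 96 q \left(5 + q\right)}{5} = - \frac{96}{5} - \frac{96 q \left(5 + q\right)}{5}$)
$\left(w{\left(-147,155 \right)} + n{\left(-125 \right)}\right) \left(E + 8398\right) = \left(\left(35 - 147\right) - \left(\frac{96}{5} - 2400 \left(5 - 125\right)\right)\right) \left(-41824 + 8398\right) = \left(-112 - \left(\frac{96}{5} - -288000\right)\right) \left(-33426\right) = \left(-112 - \frac{1440096}{5}\right) \left(-33426\right) = \left(- \frac{1440656}{5}\right) \left(-33426\right) = \frac{48155367456}{5}$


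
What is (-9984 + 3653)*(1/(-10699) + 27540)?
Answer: -143494773533/823 ≈ -1.7436e+8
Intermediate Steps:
(-9984 + 3653)*(1/(-10699) + 27540) = -6331*(-1/10699 + 27540) = -6331*294650459/10699 = -143494773533/823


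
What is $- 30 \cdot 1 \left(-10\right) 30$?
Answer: $9000$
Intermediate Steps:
$- 30 \cdot 1 \left(-10\right) 30 = \left(-30\right) \left(-10\right) 30 = 300 \cdot 30 = 9000$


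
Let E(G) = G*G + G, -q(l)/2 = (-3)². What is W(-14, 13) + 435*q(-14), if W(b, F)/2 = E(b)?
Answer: -7466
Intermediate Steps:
q(l) = -18 (q(l) = -2*(-3)² = -2*9 = -18)
E(G) = G + G² (E(G) = G² + G = G + G²)
W(b, F) = 2*b*(1 + b) (W(b, F) = 2*(b*(1 + b)) = 2*b*(1 + b))
W(-14, 13) + 435*q(-14) = 2*(-14)*(1 - 14) + 435*(-18) = 2*(-14)*(-13) - 7830 = 364 - 7830 = -7466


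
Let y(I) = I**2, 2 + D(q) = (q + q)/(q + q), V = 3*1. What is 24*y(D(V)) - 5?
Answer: 19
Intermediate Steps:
V = 3
D(q) = -1 (D(q) = -2 + (q + q)/(q + q) = -2 + (2*q)/((2*q)) = -2 + (2*q)*(1/(2*q)) = -2 + 1 = -1)
24*y(D(V)) - 5 = 24*(-1)**2 - 5 = 24*1 - 5 = 24 - 5 = 19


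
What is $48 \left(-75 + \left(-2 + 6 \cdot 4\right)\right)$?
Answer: $-2544$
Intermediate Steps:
$48 \left(-75 + \left(-2 + 6 \cdot 4\right)\right) = 48 \left(-75 + \left(-2 + 24\right)\right) = 48 \left(-75 + 22\right) = 48 \left(-53\right) = -2544$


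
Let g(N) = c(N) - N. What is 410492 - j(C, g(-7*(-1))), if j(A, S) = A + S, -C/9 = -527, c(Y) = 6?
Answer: 405750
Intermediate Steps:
C = 4743 (C = -9*(-527) = 4743)
g(N) = 6 - N
410492 - j(C, g(-7*(-1))) = 410492 - (4743 + (6 - (-7)*(-1))) = 410492 - (4743 + (6 - 1*7)) = 410492 - (4743 + (6 - 7)) = 410492 - (4743 - 1) = 410492 - 1*4742 = 410492 - 4742 = 405750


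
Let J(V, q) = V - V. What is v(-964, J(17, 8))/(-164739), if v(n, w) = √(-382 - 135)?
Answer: -I*√517/164739 ≈ -0.00013802*I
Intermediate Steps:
J(V, q) = 0
v(n, w) = I*√517 (v(n, w) = √(-517) = I*√517)
v(-964, J(17, 8))/(-164739) = (I*√517)/(-164739) = (I*√517)*(-1/164739) = -I*√517/164739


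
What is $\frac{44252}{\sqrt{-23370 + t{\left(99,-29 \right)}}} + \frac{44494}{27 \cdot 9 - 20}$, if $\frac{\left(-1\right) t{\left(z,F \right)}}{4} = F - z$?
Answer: $\frac{44494}{223} - \frac{22126 i \sqrt{22858}}{11429} \approx 199.52 - 292.69 i$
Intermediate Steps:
$t{\left(z,F \right)} = - 4 F + 4 z$ ($t{\left(z,F \right)} = - 4 \left(F - z\right) = - 4 F + 4 z$)
$\frac{44252}{\sqrt{-23370 + t{\left(99,-29 \right)}}} + \frac{44494}{27 \cdot 9 - 20} = \frac{44252}{\sqrt{-23370 + \left(\left(-4\right) \left(-29\right) + 4 \cdot 99\right)}} + \frac{44494}{27 \cdot 9 - 20} = \frac{44252}{\sqrt{-23370 + \left(116 + 396\right)}} + \frac{44494}{243 - 20} = \frac{44252}{\sqrt{-23370 + 512}} + \frac{44494}{223} = \frac{44252}{\sqrt{-22858}} + 44494 \cdot \frac{1}{223} = \frac{44252}{i \sqrt{22858}} + \frac{44494}{223} = 44252 \left(- \frac{i \sqrt{22858}}{22858}\right) + \frac{44494}{223} = - \frac{22126 i \sqrt{22858}}{11429} + \frac{44494}{223} = \frac{44494}{223} - \frac{22126 i \sqrt{22858}}{11429}$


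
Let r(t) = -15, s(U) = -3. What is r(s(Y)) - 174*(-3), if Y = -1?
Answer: 507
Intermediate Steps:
r(s(Y)) - 174*(-3) = -15 - 174*(-3) = -15 + 522 = 507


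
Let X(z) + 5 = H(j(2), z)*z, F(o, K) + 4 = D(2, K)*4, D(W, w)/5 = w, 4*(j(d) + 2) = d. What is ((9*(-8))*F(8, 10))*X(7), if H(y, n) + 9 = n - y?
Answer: 119952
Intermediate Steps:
j(d) = -2 + d/4
D(W, w) = 5*w
H(y, n) = -9 + n - y (H(y, n) = -9 + (n - y) = -9 + n - y)
F(o, K) = -4 + 20*K (F(o, K) = -4 + (5*K)*4 = -4 + 20*K)
X(z) = -5 + z*(-15/2 + z) (X(z) = -5 + (-9 + z - (-2 + (¼)*2))*z = -5 + (-9 + z - (-2 + ½))*z = -5 + (-9 + z - 1*(-3/2))*z = -5 + (-9 + z + 3/2)*z = -5 + (-15/2 + z)*z = -5 + z*(-15/2 + z))
((9*(-8))*F(8, 10))*X(7) = ((9*(-8))*(-4 + 20*10))*(-5 + (½)*7*(-15 + 2*7)) = (-72*(-4 + 200))*(-5 + (½)*7*(-15 + 14)) = (-72*196)*(-5 + (½)*7*(-1)) = -14112*(-5 - 7/2) = -14112*(-17/2) = 119952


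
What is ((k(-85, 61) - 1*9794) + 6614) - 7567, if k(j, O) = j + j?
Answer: -10917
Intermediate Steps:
k(j, O) = 2*j
((k(-85, 61) - 1*9794) + 6614) - 7567 = ((2*(-85) - 1*9794) + 6614) - 7567 = ((-170 - 9794) + 6614) - 7567 = (-9964 + 6614) - 7567 = -3350 - 7567 = -10917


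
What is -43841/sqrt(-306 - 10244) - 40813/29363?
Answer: -40813/29363 + 43841*I*sqrt(422)/2110 ≈ -1.3899 + 426.83*I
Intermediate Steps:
-43841/sqrt(-306 - 10244) - 40813/29363 = -43841*(-I*sqrt(422)/2110) - 40813*1/29363 = -43841*(-I*sqrt(422)/2110) - 40813/29363 = -(-43841)*I*sqrt(422)/2110 - 40813/29363 = 43841*I*sqrt(422)/2110 - 40813/29363 = -40813/29363 + 43841*I*sqrt(422)/2110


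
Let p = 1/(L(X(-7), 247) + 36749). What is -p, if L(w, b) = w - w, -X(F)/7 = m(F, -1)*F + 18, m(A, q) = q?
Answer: -1/36749 ≈ -2.7212e-5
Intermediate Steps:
X(F) = -126 + 7*F (X(F) = -7*(-F + 18) = -7*(18 - F) = -126 + 7*F)
L(w, b) = 0
p = 1/36749 (p = 1/(0 + 36749) = 1/36749 ≈ 2.7212e-5)
-p = -1*1/36749 = -1/36749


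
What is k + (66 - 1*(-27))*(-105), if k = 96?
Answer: -9669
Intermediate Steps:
k + (66 - 1*(-27))*(-105) = 96 + (66 - 1*(-27))*(-105) = 96 + (66 + 27)*(-105) = 96 + 93*(-105) = 96 - 9765 = -9669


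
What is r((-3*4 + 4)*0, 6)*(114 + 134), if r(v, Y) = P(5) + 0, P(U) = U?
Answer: 1240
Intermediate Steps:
r(v, Y) = 5 (r(v, Y) = 5 + 0 = 5)
r((-3*4 + 4)*0, 6)*(114 + 134) = 5*(114 + 134) = 5*248 = 1240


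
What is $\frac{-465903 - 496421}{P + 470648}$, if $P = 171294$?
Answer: $- \frac{481162}{320971} \approx -1.4991$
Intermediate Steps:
$\frac{-465903 - 496421}{P + 470648} = \frac{-465903 - 496421}{171294 + 470648} = - \frac{962324}{641942} = \left(-962324\right) \frac{1}{641942} = - \frac{481162}{320971}$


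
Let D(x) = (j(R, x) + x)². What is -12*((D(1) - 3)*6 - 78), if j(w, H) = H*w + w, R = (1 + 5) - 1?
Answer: -7560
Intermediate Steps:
R = 5 (R = 6 - 1 = 5)
j(w, H) = w + H*w
D(x) = (5 + 6*x)² (D(x) = (5*(1 + x) + x)² = ((5 + 5*x) + x)² = (5 + 6*x)²)
-12*((D(1) - 3)*6 - 78) = -12*(((5 + 6*1)² - 3)*6 - 78) = -12*(((5 + 6)² - 3)*6 - 78) = -12*((11² - 3)*6 - 78) = -12*((121 - 3)*6 - 78) = -12*(118*6 - 78) = -12*(708 - 78) = -12*630 = -7560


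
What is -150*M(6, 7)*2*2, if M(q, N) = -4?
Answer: 2400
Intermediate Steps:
-150*M(6, 7)*2*2 = -(-600)*2*2 = -(-600)*4 = -150*(-16) = 2400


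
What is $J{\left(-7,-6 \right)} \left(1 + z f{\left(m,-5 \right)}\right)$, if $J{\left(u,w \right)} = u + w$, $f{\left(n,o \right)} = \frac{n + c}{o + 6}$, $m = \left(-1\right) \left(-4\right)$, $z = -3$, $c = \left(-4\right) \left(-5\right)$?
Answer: $923$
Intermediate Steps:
$c = 20$
$m = 4$
$f{\left(n,o \right)} = \frac{20 + n}{6 + o}$ ($f{\left(n,o \right)} = \frac{n + 20}{o + 6} = \frac{20 + n}{6 + o}$)
$J{\left(-7,-6 \right)} \left(1 + z f{\left(m,-5 \right)}\right) = \left(-7 - 6\right) \left(1 - 3 \frac{20 + 4}{6 - 5}\right) = - 13 \left(1 - 3 \cdot 1^{-1} \cdot 24\right) = - 13 \left(1 - 3 \cdot 1 \cdot 24\right) = - 13 \left(1 - 72\right) = \left(-13\right) \left(-71\right) = 923$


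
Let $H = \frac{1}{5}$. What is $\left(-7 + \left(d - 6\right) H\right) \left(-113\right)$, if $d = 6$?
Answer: $791$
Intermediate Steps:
$H = \frac{1}{5} \approx 0.2$
$\left(-7 + \left(d - 6\right) H\right) \left(-113\right) = \left(-7 + \left(6 - 6\right) \frac{1}{5}\right) \left(-113\right) = \left(-7 + 0 \cdot \frac{1}{5}\right) \left(-113\right) = \left(-7 + 0\right) \left(-113\right) = \left(-7\right) \left(-113\right) = 791$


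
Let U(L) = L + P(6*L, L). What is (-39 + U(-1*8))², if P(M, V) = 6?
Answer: 1681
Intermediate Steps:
U(L) = 6 + L (U(L) = L + 6 = 6 + L)
(-39 + U(-1*8))² = (-39 + (6 - 1*8))² = (-39 + (6 - 8))² = (-39 - 2)² = (-41)² = 1681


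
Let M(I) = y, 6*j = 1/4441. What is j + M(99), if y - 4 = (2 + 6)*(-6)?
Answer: -1172423/26646 ≈ -44.000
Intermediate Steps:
j = 1/26646 (j = (⅙)/4441 = (⅙)*(1/4441) = 1/26646 ≈ 3.7529e-5)
y = -44 (y = 4 + (2 + 6)*(-6) = 4 + 8*(-6) = 4 - 48 = -44)
M(I) = -44
j + M(99) = 1/26646 - 44 = -1172423/26646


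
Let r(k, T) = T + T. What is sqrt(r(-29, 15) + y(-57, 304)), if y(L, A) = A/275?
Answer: sqrt(94094)/55 ≈ 5.5772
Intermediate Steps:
r(k, T) = 2*T
y(L, A) = A/275 (y(L, A) = A*(1/275) = A/275)
sqrt(r(-29, 15) + y(-57, 304)) = sqrt(2*15 + (1/275)*304) = sqrt(30 + 304/275) = sqrt(8554/275) = sqrt(94094)/55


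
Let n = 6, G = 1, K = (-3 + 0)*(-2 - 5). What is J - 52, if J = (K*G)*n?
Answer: 74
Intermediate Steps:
K = 21 (K = -3*(-7) = 21)
J = 126 (J = (21*1)*6 = 21*6 = 126)
J - 52 = 126 - 52 = 74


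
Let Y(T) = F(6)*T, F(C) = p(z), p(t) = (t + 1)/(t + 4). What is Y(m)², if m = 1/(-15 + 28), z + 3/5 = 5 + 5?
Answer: 16/4489 ≈ 0.0035643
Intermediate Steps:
z = 47/5 (z = -⅗ + (5 + 5) = -⅗ + 10 = 47/5 ≈ 9.4000)
m = 1/13 ≈ 0.076923
p(t) = (1 + t)/(4 + t)
F(C) = 52/67 (F(C) = (1 + 47/5)/(4 + 47/5) = (52/5)/(67/5) = (5/67)*(52/5) = 52/67)
Y(T) = 52*T/67
Y(m)² = ((52/67)*(1/13))² = (4/67)² = 16/4489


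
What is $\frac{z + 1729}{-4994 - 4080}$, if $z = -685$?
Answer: $- \frac{522}{4537} \approx -0.11505$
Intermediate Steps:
$\frac{z + 1729}{-4994 - 4080} = \frac{-685 + 1729}{-4994 - 4080} = \frac{1044}{-9074} = 1044 \left(- \frac{1}{9074}\right) = - \frac{522}{4537}$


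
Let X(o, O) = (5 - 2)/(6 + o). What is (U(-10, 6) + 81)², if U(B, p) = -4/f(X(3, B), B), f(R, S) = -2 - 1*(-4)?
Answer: 6241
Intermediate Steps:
X(o, O) = 3/(6 + o)
f(R, S) = 2 (f(R, S) = -2 + 4 = 2)
U(B, p) = -2 (U(B, p) = -4/2 = -4*½ = -2)
(U(-10, 6) + 81)² = (-2 + 81)² = 79² = 6241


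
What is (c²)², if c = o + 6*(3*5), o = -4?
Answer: 54700816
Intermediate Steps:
c = 86 (c = -4 + 6*(3*5) = -4 + 6*15 = -4 + 90 = 86)
(c²)² = (86²)² = 7396² = 54700816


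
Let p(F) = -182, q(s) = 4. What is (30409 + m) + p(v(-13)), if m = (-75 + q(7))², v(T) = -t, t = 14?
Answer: 35268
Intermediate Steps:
v(T) = -14 (v(T) = -1*14 = -14)
m = 5041 (m = (-75 + 4)² = (-71)² = 5041)
(30409 + m) + p(v(-13)) = (30409 + 5041) - 182 = 35450 - 182 = 35268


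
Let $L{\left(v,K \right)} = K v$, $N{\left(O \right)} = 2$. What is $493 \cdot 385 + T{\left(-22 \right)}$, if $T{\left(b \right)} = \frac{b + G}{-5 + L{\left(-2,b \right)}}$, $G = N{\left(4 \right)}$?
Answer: $\frac{7402375}{39} \approx 1.898 \cdot 10^{5}$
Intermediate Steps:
$G = 2$
$T{\left(b \right)} = \frac{2 + b}{-5 - 2 b}$ ($T{\left(b \right)} = \frac{b + 2}{-5 + b \left(-2\right)} = \frac{2 + b}{-5 - 2 b}$)
$493 \cdot 385 + T{\left(-22 \right)} = 493 \cdot 385 + \frac{2 - 22}{-5 - -44} = 189805 + \frac{1}{-5 + 44} \left(-20\right) = 189805 + \frac{1}{39} \left(-20\right) = 189805 - \frac{20}{39} = \frac{7402375}{39}$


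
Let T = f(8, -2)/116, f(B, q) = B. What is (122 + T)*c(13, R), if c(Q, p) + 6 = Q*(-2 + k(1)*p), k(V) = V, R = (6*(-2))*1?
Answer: -665520/29 ≈ -22949.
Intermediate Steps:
R = -12 (R = -12*1 = -12)
c(Q, p) = -6 + Q*(-2 + p) (c(Q, p) = -6 + Q*(-2 + 1*p) = -6 + Q*(-2 + p))
T = 2/29 (T = 8/116 = 8*(1/116) = 2/29 ≈ 0.068966)
(122 + T)*c(13, R) = (122 + 2/29)*(-6 - 2*13 + 13*(-12)) = 3540*(-6 - 26 - 156)/29 = (3540/29)*(-188) = -665520/29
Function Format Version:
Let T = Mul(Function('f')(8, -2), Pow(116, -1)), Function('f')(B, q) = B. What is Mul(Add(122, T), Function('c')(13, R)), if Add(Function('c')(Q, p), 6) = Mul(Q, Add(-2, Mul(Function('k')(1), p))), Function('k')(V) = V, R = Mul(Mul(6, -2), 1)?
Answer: Rational(-665520, 29) ≈ -22949.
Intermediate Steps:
R = -12 (R = Mul(-12, 1) = -12)
Function('c')(Q, p) = Add(-6, Mul(Q, Add(-2, p))) (Function('c')(Q, p) = Add(-6, Mul(Q, Add(-2, Mul(1, p)))) = Add(-6, Mul(Q, Add(-2, p))))
T = Rational(2, 29) (T = Mul(8, Pow(116, -1)) = Mul(8, Rational(1, 116)) = Rational(2, 29) ≈ 0.068966)
Mul(Add(122, T), Function('c')(13, R)) = Mul(Add(122, Rational(2, 29)), Add(-6, Mul(-2, 13), Mul(13, -12))) = Mul(Rational(3540, 29), Add(-6, -26, -156)) = Mul(Rational(3540, 29), -188) = Rational(-665520, 29)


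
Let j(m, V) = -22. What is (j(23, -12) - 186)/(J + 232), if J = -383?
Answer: 208/151 ≈ 1.3775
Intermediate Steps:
(j(23, -12) - 186)/(J + 232) = (-22 - 186)/(-383 + 232) = -208/(-151) = -208*(-1/151) = 208/151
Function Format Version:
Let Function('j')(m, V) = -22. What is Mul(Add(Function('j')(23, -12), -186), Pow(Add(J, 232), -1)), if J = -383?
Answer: Rational(208, 151) ≈ 1.3775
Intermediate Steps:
Mul(Add(Function('j')(23, -12), -186), Pow(Add(J, 232), -1)) = Mul(Add(-22, -186), Pow(Add(-383, 232), -1)) = Mul(-208, Pow(-151, -1)) = Mul(-208, Rational(-1, 151)) = Rational(208, 151)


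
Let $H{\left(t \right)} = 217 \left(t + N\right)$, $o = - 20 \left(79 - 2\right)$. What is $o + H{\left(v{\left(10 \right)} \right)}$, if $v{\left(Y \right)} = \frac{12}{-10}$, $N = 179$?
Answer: $\frac{185213}{5} \approx 37043.0$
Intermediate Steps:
$v{\left(Y \right)} = - \frac{6}{5}$ ($v{\left(Y \right)} = 12 \left(- \frac{1}{10}\right) = - \frac{6}{5}$)
$o = -1540$ ($o = \left(-20\right) 77 = -1540$)
$H{\left(t \right)} = 38843 + 217 t$ ($H{\left(t \right)} = 217 \left(t + 179\right) = 217 \left(179 + t\right) = 38843 + 217 t$)
$o + H{\left(v{\left(10 \right)} \right)} = -1540 + \left(38843 + 217 \left(- \frac{6}{5}\right)\right) = -1540 + \left(38843 - \frac{1302}{5}\right) = -1540 + \frac{192913}{5} = \frac{185213}{5}$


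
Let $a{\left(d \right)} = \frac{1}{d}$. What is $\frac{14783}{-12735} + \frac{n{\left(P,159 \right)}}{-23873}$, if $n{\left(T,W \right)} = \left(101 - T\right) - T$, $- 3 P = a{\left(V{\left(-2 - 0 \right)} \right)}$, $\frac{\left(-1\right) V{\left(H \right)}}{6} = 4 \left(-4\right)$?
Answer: $- \frac{1889071373}{1621454160} \approx -1.165$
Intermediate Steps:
$V{\left(H \right)} = 96$ ($V{\left(H \right)} = - 6 \cdot 4 \left(-4\right) = \left(-6\right) \left(-16\right) = 96$)
$P = - \frac{1}{288}$ ($P = - \frac{1}{3 \cdot 96} = \left(- \frac{1}{3}\right) \frac{1}{96} = - \frac{1}{288} \approx -0.0034722$)
$n{\left(T,W \right)} = 101 - 2 T$
$\frac{14783}{-12735} + \frac{n{\left(P,159 \right)}}{-23873} = \frac{14783}{-12735} + \frac{101 - - \frac{1}{144}}{-23873} = 14783 \left(- \frac{1}{12735}\right) + \left(101 + \frac{1}{144}\right) \left(- \frac{1}{23873}\right) = - \frac{14783}{12735} + \frac{14545}{144} \left(- \frac{1}{23873}\right) = - \frac{14783}{12735} - \frac{14545}{3437712} = - \frac{1889071373}{1621454160}$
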